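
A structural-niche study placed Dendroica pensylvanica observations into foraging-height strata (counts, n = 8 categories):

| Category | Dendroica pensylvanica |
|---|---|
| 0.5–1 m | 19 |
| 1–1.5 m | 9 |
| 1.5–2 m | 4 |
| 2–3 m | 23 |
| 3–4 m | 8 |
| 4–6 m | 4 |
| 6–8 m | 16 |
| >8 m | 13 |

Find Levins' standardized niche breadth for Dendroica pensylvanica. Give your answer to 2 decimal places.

0.74

Proportions for Dendroica pensylvanica (n=96): 19/96=0.1979, 9/96=0.0938, 4/96=0.0417, 23/96=0.2396, 8/96=0.0833, 4/96=0.0417, 16/96=0.1667, 13/96=0.1354
Σpᵢ² = 0.1979² + 0.0938² + 0.0417² + 0.2396² + 0.0833² + 0.0417² + 0.1667² + 0.1354² = 0.039164 + 0.008798 + 0.001739 + 0.057408 + 0.006939 + 0.001739 + 0.027789 + 0.018333 = 0.161909
B = 1 / 0.161909 = 6.1763
Bₛ = (B − 1)/(n − 1) = (6.1763 − 1)/(8 − 1) = 5.1763/7 = 0.7395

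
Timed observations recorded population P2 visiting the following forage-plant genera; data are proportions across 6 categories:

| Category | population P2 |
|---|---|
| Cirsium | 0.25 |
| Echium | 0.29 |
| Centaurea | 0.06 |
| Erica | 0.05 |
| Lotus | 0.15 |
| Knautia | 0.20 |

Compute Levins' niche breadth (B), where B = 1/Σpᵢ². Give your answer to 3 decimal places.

Σpᵢ² = 0.25² + 0.29² + 0.06² + 0.05² + 0.15² + 0.20² = 0.0625 + 0.0841 + 0.0036 + 0.0025 + 0.0225 + 0.0400 = 0.2152
B = 1 / 0.2152 = 4.64684

4.647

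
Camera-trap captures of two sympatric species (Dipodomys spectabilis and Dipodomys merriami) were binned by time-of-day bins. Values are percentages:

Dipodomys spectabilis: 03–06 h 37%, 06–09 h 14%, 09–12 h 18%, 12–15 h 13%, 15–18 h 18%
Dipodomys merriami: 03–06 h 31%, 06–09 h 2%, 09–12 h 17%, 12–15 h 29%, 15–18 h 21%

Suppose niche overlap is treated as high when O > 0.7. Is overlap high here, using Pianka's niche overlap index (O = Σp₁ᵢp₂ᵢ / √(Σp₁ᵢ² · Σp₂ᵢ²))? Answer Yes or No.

Convert percentages to proportions (divide by 100).
Σ p₁ᵢp₂ᵢ = 0.1147 + 0.0028 + 0.0306 + 0.0377 + 0.0378 = 0.2236
Σp_1ᵢ² = 0.37² + 0.14² + 0.18² + 0.13² + 0.18² = 0.1369 + 0.0196 + 0.0324 + 0.0169 + 0.0324 = 0.2382
Σp_2ᵢ² = 0.31² + 0.02² + 0.17² + 0.29² + 0.21² = 0.0961 + 0.0004 + 0.0289 + 0.0841 + 0.0441 = 0.2536
O = 0.2236 / √(0.2382 × 0.2536) = 0.2236 / 0.24578 = 0.9098
O = 0.9098 > 0.7 → Yes.

Yes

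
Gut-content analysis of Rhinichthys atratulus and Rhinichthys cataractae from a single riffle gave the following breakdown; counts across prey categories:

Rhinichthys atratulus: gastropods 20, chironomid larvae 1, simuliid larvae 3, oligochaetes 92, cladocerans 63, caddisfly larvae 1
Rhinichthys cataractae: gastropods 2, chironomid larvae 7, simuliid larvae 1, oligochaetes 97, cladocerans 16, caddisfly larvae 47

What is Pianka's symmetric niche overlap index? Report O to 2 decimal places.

0.81

Proportions for Rhinichthys atratulus (n=180): 20/180=0.1111, 1/180=0.0056, 3/180=0.0167, 92/180=0.5111, 63/180=0.3500, 1/180=0.0056
Proportions for Rhinichthys cataractae (n=170): 2/170=0.0118, 7/170=0.0412, 1/170=0.0059, 97/170=0.5706, 16/170=0.0941, 47/170=0.2765
Σ p₁ᵢp₂ᵢ = 0.001311 + 0.000231 + 0.000099 + 0.291634 + 0.032935 + 0.001548 = 0.327758
Σp_1ᵢ² = 0.1111² + 0.0056² + 0.0167² + 0.5111² + 0.3500² + 0.0056² = 0.012343 + 0.000031 + 0.000279 + 0.261223 + 0.122500 + 0.000031 = 0.396407
Σp_2ᵢ² = 0.0118² + 0.0412² + 0.0059² + 0.5706² + 0.0941² + 0.2765² = 0.000139 + 0.001697 + 0.000035 + 0.325584 + 0.008855 + 0.076452 = 0.412762
O = 0.327758 / √(0.396407 × 0.412762) = 0.327758 / 0.4045018 = 0.8103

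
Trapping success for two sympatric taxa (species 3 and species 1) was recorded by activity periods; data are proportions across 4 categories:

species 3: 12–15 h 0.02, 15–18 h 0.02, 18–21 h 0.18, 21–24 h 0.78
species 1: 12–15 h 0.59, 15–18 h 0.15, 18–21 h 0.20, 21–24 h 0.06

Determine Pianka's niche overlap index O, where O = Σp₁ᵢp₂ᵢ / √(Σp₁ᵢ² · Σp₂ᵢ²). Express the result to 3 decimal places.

0.189

Σ p₁ᵢp₂ᵢ = 0.0118 + 0.0030 + 0.0360 + 0.0468 = 0.0976
Σp_1ᵢ² = 0.02² + 0.02² + 0.18² + 0.78² = 0.0004 + 0.0004 + 0.0324 + 0.6084 = 0.6416
Σp_2ᵢ² = 0.59² + 0.15² + 0.20² + 0.06² = 0.3481 + 0.0225 + 0.0400 + 0.0036 = 0.4142
O = 0.0976 / √(0.6416 × 0.4142) = 0.0976 / 0.515510 = 0.18933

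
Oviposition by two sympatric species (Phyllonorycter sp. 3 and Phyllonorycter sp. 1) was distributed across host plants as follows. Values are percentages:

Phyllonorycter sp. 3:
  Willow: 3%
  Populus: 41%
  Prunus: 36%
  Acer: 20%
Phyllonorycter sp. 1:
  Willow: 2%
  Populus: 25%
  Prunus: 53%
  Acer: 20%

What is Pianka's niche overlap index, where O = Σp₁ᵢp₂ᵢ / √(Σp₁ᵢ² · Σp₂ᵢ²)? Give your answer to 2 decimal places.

0.93

Convert percentages to proportions (divide by 100).
Σ p₁ᵢp₂ᵢ = 0.0006 + 0.1025 + 0.1908 + 0.0400 = 0.3339
Σp_1ᵢ² = 0.03² + 0.41² + 0.36² + 0.20² = 0.0009 + 0.1681 + 0.1296 + 0.0400 = 0.3386
Σp_2ᵢ² = 0.02² + 0.25² + 0.53² + 0.20² = 0.0004 + 0.0625 + 0.2809 + 0.0400 = 0.3838
O = 0.3339 / √(0.3386 × 0.3838) = 0.3339 / 0.36049 = 0.9262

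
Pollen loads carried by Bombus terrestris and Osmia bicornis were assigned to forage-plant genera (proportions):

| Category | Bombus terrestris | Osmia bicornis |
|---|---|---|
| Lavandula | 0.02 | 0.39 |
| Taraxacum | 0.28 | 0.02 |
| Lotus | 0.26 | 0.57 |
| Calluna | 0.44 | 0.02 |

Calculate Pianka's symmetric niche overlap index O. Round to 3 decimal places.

Σ p₁ᵢp₂ᵢ = 0.0078 + 0.0056 + 0.1482 + 0.0088 = 0.1704
Σp_1ᵢ² = 0.02² + 0.28² + 0.26² + 0.44² = 0.0004 + 0.0784 + 0.0676 + 0.1936 = 0.3400
Σp_2ᵢ² = 0.39² + 0.02² + 0.57² + 0.02² = 0.1521 + 0.0004 + 0.3249 + 0.0004 = 0.4778
O = 0.1704 / √(0.3400 × 0.4778) = 0.1704 / 0.403053 = 0.42277

0.423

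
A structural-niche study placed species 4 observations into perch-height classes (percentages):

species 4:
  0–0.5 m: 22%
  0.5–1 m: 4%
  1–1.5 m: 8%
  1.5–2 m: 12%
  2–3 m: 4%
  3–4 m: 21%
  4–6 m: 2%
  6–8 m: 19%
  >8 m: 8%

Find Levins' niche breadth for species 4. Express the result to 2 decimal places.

6.27

Convert percentages to proportions (divide by 100).
Σpᵢ² = 0.22² + 0.04² + 0.08² + 0.12² + 0.04² + 0.21² + 0.02² + 0.19² + 0.08² = 0.0484 + 0.0016 + 0.0064 + 0.0144 + 0.0016 + 0.0441 + 0.0004 + 0.0361 + 0.0064 = 0.1594
B = 1 / 0.1594 = 6.2735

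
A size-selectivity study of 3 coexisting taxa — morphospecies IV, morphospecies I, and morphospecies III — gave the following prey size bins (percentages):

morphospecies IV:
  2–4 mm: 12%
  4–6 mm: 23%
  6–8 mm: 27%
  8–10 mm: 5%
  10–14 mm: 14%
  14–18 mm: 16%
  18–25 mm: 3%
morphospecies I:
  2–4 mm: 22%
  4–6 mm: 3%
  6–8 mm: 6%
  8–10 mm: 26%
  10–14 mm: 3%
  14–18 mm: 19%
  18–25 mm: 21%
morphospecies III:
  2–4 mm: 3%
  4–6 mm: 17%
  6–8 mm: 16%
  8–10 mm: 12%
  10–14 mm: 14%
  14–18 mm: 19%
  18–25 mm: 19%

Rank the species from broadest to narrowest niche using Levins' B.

Convert percentages to proportions (divide by 100).
Σp_IVᵢ² = 0.12² + 0.23² + 0.27² + 0.05² + 0.14² + 0.16² + 0.03² = 0.0144 + 0.0529 + 0.0729 + 0.0025 + 0.0196 + 0.0256 + 0.0009 = 0.1888
B_IV = 1 / 0.1888 = 5.2966
Σp_Iᵢ² = 0.22² + 0.03² + 0.06² + 0.26² + 0.03² + 0.19² + 0.21² = 0.0484 + 0.0009 + 0.0036 + 0.0676 + 0.0009 + 0.0361 + 0.0441 = 0.2016
B_I = 1 / 0.2016 = 4.9603
Σp_IIIᵢ² = 0.03² + 0.17² + 0.16² + 0.12² + 0.14² + 0.19² + 0.19² = 0.0009 + 0.0289 + 0.0256 + 0.0144 + 0.0196 + 0.0361 + 0.0361 = 0.1616
B_III = 1 / 0.1616 = 6.1881
Ranking by B (broadest → narrowest): morphospecies III (6.19) > morphospecies IV (5.30) > morphospecies I (4.96)

morphospecies III > morphospecies IV > morphospecies I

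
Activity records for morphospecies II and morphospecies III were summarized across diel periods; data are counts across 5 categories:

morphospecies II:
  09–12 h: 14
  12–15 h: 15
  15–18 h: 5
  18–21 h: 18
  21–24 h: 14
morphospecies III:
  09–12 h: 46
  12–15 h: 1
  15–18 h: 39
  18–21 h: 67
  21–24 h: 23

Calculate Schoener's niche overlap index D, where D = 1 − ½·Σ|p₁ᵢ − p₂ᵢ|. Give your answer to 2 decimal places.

0.70

Proportions for morphospecies II (n=66): 14/66=0.2121, 15/66=0.2273, 5/66=0.0758, 18/66=0.2727, 14/66=0.2121
Proportions for morphospecies III (n=176): 46/176=0.2614, 1/176=0.0057, 39/176=0.2216, 67/176=0.3807, 23/176=0.1307
Σ|p₁ᵢ − p₂ᵢ| = 0.0493 + 0.2216 + 0.1458 + 0.1080 + 0.0814 = 0.6061
D = 1 − ½ × 0.6061 = 1 − 0.30305 = 0.69695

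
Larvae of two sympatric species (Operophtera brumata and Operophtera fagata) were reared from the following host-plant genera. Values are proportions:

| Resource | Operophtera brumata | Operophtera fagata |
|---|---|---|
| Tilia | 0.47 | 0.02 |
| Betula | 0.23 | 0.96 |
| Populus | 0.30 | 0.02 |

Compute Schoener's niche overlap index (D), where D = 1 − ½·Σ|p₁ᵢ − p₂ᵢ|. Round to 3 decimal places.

Σ|p₁ᵢ − p₂ᵢ| = 0.45 + 0.73 + 0.28 = 1.46
D = 1 − ½ × 1.46 = 1 − 0.730 = 0.27000

0.270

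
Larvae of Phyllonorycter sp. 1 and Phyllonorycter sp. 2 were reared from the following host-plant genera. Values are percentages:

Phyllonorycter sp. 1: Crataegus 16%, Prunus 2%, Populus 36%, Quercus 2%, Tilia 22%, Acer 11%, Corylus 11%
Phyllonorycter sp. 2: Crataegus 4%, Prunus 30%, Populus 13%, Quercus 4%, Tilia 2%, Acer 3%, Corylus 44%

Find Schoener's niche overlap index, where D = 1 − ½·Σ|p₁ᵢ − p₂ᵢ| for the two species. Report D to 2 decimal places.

0.37

Convert percentages to proportions (divide by 100).
Σ|p₁ᵢ − p₂ᵢ| = 0.12 + 0.28 + 0.23 + 0.02 + 0.20 + 0.08 + 0.33 = 1.26
D = 1 − ½ × 1.26 = 1 − 0.630 = 0.3700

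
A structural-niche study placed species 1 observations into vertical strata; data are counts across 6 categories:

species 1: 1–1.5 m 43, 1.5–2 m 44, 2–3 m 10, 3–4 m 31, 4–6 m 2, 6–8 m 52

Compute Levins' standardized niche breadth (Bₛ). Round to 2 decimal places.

Proportions for species 1 (n=182): 43/182=0.2363, 44/182=0.2418, 10/182=0.0549, 31/182=0.1703, 2/182=0.0110, 52/182=0.2857
Σpᵢ² = 0.2363² + 0.2418² + 0.0549² + 0.1703² + 0.0110² + 0.2857² = 0.055838 + 0.058467 + 0.003014 + 0.029002 + 0.000121 + 0.081624 = 0.228066
B = 1 / 0.228066 = 4.3847
Bₛ = (B − 1)/(n − 1) = (4.3847 − 1)/(6 − 1) = 3.3847/5 = 0.6769

0.68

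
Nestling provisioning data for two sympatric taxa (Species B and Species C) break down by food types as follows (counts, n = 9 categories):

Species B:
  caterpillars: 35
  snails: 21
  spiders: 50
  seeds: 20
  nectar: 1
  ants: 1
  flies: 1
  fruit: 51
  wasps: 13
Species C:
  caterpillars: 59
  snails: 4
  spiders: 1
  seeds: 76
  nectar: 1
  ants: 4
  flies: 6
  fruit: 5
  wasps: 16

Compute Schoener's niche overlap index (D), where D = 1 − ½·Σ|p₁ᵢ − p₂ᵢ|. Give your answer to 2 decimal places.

0.43

Proportions for Species B (n=193): 35/193=0.1813, 21/193=0.1088, 50/193=0.2591, 20/193=0.1036, 1/193=0.0052, 1/193=0.0052, 1/193=0.0052, 51/193=0.2642, 13/193=0.0674
Proportions for Species C (n=172): 59/172=0.3430, 4/172=0.0233, 1/172=0.0058, 76/172=0.4419, 1/172=0.0058, 4/172=0.0233, 6/172=0.0349, 5/172=0.0291, 16/172=0.0930
Σ|p₁ᵢ − p₂ᵢ| = 0.1617 + 0.0855 + 0.2533 + 0.3383 + 0.0006 + 0.0181 + 0.0297 + 0.2351 + 0.0256 = 1.1479
D = 1 − ½ × 1.1479 = 1 − 0.57395 = 0.42605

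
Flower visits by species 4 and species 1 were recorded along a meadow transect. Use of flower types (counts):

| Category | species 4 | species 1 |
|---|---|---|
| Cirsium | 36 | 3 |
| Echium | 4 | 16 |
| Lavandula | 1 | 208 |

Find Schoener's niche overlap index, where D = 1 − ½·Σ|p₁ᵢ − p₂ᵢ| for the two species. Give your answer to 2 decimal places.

Proportions for species 4 (n=41): 36/41=0.8780, 4/41=0.0976, 1/41=0.0244
Proportions for species 1 (n=227): 3/227=0.0132, 16/227=0.0705, 208/227=0.9163
Σ|p₁ᵢ − p₂ᵢ| = 0.8648 + 0.0271 + 0.8919 = 1.7838
D = 1 − ½ × 1.7838 = 1 − 0.89190 = 0.10810

0.11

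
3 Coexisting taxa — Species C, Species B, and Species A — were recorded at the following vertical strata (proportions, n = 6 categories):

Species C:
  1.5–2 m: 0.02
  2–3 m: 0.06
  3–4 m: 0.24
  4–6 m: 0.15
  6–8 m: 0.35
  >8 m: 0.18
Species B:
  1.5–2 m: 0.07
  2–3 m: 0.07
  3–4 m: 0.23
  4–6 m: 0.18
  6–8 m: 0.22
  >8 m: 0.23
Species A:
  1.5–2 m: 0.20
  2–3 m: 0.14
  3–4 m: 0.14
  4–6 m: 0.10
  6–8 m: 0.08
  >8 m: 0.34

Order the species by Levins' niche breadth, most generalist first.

Σp_Cᵢ² = 0.02² + 0.06² + 0.24² + 0.15² + 0.35² + 0.18² = 0.0004 + 0.0036 + 0.0576 + 0.0225 + 0.1225 + 0.0324 = 0.2390
B_C = 1 / 0.2390 = 4.1841
Σp_Bᵢ² = 0.07² + 0.07² + 0.23² + 0.18² + 0.22² + 0.23² = 0.0049 + 0.0049 + 0.0529 + 0.0324 + 0.0484 + 0.0529 = 0.1964
B_B = 1 / 0.1964 = 5.0916
Σp_Aᵢ² = 0.20² + 0.14² + 0.14² + 0.10² + 0.08² + 0.34² = 0.0400 + 0.0196 + 0.0196 + 0.0100 + 0.0064 + 0.1156 = 0.2112
B_A = 1 / 0.2112 = 4.7348
Ranking by B (broadest → narrowest): Species B (5.09) > Species A (4.73) > Species C (4.18)

Species B > Species A > Species C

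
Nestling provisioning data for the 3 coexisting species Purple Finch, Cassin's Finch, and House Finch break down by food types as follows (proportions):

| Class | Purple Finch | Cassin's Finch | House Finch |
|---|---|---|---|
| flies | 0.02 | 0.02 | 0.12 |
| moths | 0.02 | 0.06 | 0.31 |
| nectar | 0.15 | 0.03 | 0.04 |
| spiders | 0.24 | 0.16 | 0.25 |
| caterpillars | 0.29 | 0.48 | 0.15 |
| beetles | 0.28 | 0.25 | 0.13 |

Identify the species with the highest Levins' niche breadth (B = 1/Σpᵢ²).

Σp_Purpᵢ² = 0.02² + 0.02² + 0.15² + 0.24² + 0.29² + 0.28² = 0.0004 + 0.0004 + 0.0225 + 0.0576 + 0.0841 + 0.0784 = 0.2434
B_Purp = 1 / 0.2434 = 4.1085
Σp_Cassᵢ² = 0.02² + 0.06² + 0.03² + 0.16² + 0.48² + 0.25² = 0.0004 + 0.0036 + 0.0009 + 0.0256 + 0.2304 + 0.0625 = 0.3234
B_Cass = 1 / 0.3234 = 3.0921
Σp_Housᵢ² = 0.12² + 0.31² + 0.04² + 0.25² + 0.15² + 0.13² = 0.0144 + 0.0961 + 0.0016 + 0.0625 + 0.0225 + 0.0169 = 0.2140
B_Hous = 1 / 0.2140 = 4.6729
Highest B → broadest niche (most generalist): House Finch (B = 4.67).

House Finch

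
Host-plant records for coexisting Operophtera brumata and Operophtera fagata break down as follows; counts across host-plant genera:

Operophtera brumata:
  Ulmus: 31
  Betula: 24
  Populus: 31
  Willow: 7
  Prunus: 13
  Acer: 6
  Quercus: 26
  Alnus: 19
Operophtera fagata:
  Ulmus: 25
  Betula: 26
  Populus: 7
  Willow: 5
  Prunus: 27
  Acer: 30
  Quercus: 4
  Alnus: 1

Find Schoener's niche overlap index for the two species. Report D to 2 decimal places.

0.61

Proportions for Operophtera brumata (n=157): 31/157=0.1975, 24/157=0.1529, 31/157=0.1975, 7/157=0.0446, 13/157=0.0828, 6/157=0.0382, 26/157=0.1656, 19/157=0.1210
Proportions for Operophtera fagata (n=125): 25/125=0.2000, 26/125=0.2080, 7/125=0.0560, 5/125=0.0400, 27/125=0.2160, 30/125=0.2400, 4/125=0.0320, 1/125=0.0080
Σ|p₁ᵢ − p₂ᵢ| = 0.0025 + 0.0551 + 0.1415 + 0.0046 + 0.1332 + 0.2018 + 0.1336 + 0.1130 = 0.7853
D = 1 − ½ × 0.7853 = 1 − 0.39265 = 0.60735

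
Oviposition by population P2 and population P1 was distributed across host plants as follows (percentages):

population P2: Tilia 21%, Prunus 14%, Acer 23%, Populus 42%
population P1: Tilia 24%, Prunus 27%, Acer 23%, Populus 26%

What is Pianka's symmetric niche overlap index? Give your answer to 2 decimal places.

0.92

Convert percentages to proportions (divide by 100).
Σ p₁ᵢp₂ᵢ = 0.0504 + 0.0378 + 0.0529 + 0.1092 = 0.2503
Σp_1ᵢ² = 0.21² + 0.14² + 0.23² + 0.42² = 0.0441 + 0.0196 + 0.0529 + 0.1764 = 0.2930
Σp_2ᵢ² = 0.24² + 0.27² + 0.23² + 0.26² = 0.0576 + 0.0729 + 0.0529 + 0.0676 = 0.2510
O = 0.2503 / √(0.2930 × 0.2510) = 0.2503 / 0.27119 = 0.9230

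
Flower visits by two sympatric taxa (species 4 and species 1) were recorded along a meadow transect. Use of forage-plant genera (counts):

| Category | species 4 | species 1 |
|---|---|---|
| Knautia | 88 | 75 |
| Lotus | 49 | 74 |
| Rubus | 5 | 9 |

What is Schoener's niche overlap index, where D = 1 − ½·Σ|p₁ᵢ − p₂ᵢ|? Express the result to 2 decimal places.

0.85

Proportions for species 4 (n=142): 88/142=0.6197, 49/142=0.3451, 5/142=0.0352
Proportions for species 1 (n=158): 75/158=0.4747, 74/158=0.4684, 9/158=0.0570
Σ|p₁ᵢ − p₂ᵢ| = 0.1450 + 0.1233 + 0.0218 = 0.2901
D = 1 − ½ × 0.2901 = 1 − 0.14505 = 0.85495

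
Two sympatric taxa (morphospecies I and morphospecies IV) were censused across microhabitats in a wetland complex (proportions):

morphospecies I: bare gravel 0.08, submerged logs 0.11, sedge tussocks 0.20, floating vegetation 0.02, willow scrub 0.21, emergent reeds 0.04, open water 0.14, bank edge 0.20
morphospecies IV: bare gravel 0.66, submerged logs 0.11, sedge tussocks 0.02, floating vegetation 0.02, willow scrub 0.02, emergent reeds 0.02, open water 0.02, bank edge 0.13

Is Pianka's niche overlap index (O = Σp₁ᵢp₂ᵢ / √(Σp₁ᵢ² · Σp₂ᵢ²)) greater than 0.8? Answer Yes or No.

Σ p₁ᵢp₂ᵢ = 0.0528 + 0.0121 + 0.0040 + 0.0004 + 0.0042 + 0.0008 + 0.0028 + 0.0260 = 0.1031
Σp_1ᵢ² = 0.08² + 0.11² + 0.20² + 0.02² + 0.21² + 0.04² + 0.14² + 0.20² = 0.0064 + 0.0121 + 0.0400 + 0.0004 + 0.0441 + 0.0016 + 0.0196 + 0.0400 = 0.1642
Σp_2ᵢ² = 0.66² + 0.11² + 0.02² + 0.02² + 0.02² + 0.02² + 0.02² + 0.13² = 0.4356 + 0.0121 + 0.0004 + 0.0004 + 0.0004 + 0.0004 + 0.0004 + 0.0169 = 0.4666
O = 0.1031 / √(0.1642 × 0.4666) = 0.1031 / 0.27680 = 0.3725
O = 0.3725 < 0.8 → No.

No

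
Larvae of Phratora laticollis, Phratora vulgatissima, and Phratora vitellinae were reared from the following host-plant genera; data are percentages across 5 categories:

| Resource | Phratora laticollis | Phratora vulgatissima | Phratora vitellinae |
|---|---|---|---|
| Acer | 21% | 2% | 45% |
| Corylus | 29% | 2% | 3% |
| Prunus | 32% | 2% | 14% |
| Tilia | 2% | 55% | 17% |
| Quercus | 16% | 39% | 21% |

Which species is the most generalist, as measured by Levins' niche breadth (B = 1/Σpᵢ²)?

Convert percentages to proportions (divide by 100).
Σp_latiᵢ² = 0.21² + 0.29² + 0.32² + 0.02² + 0.16² = 0.0441 + 0.0841 + 0.1024 + 0.0004 + 0.0256 = 0.2566
B_lati = 1 / 0.2566 = 3.8971
Σp_vulgᵢ² = 0.02² + 0.02² + 0.02² + 0.55² + 0.39² = 0.0004 + 0.0004 + 0.0004 + 0.3025 + 0.1521 = 0.4558
B_vulg = 1 / 0.4558 = 2.1939
Σp_viteᵢ² = 0.45² + 0.03² + 0.14² + 0.17² + 0.21² = 0.2025 + 0.0009 + 0.0196 + 0.0289 + 0.0441 = 0.2960
B_vite = 1 / 0.2960 = 3.3784
Highest B → broadest niche (most generalist): Phratora laticollis (B = 3.90).

Phratora laticollis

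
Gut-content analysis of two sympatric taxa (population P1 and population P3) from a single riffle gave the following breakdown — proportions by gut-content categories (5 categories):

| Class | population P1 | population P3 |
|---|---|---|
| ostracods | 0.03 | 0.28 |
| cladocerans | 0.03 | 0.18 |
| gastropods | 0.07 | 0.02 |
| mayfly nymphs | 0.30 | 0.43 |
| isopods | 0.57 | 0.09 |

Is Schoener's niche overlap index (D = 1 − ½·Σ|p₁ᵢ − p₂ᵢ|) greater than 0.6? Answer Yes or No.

No

Σ|p₁ᵢ − p₂ᵢ| = 0.25 + 0.15 + 0.05 + 0.13 + 0.48 = 1.06
D = 1 − ½ × 1.06 = 1 − 0.530 = 0.4700
D = 0.4700 < 0.6 → No.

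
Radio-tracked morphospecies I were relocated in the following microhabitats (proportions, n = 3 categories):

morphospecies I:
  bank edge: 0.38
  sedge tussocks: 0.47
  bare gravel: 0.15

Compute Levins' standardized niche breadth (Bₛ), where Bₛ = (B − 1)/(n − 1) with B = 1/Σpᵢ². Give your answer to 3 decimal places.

0.789

Σpᵢ² = 0.38² + 0.47² + 0.15² = 0.1444 + 0.2209 + 0.0225 = 0.3878
B = 1 / 0.3878 = 2.57865
Bₛ = (B − 1)/(n − 1) = (2.57865 − 1)/(3 − 1) = 1.57865/2 = 0.78933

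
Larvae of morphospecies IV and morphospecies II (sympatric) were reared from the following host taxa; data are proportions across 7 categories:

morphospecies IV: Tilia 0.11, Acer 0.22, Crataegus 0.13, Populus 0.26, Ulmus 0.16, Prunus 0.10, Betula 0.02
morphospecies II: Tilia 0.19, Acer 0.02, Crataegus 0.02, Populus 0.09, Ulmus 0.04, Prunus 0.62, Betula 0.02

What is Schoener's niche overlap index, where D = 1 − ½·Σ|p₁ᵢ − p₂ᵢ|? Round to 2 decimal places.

0.40

Σ|p₁ᵢ − p₂ᵢ| = 0.08 + 0.20 + 0.11 + 0.17 + 0.12 + 0.52 + 0.00 = 1.20
D = 1 − ½ × 1.20 = 1 − 0.600 = 0.4000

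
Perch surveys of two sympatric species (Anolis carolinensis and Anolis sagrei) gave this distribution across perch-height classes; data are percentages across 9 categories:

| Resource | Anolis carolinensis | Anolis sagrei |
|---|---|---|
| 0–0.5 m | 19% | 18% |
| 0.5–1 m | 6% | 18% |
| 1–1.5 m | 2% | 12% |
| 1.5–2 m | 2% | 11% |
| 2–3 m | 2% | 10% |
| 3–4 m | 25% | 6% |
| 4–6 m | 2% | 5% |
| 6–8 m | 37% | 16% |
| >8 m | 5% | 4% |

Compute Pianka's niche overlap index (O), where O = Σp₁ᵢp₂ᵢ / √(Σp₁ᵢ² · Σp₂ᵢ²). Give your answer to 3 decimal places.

Convert percentages to proportions (divide by 100).
Σ p₁ᵢp₂ᵢ = 0.0342 + 0.0108 + 0.0024 + 0.0022 + 0.0020 + 0.0150 + 0.0010 + 0.0592 + 0.0020 = 0.1288
Σp_1ᵢ² = 0.19² + 0.06² + 0.02² + 0.02² + 0.02² + 0.25² + 0.02² + 0.37² + 0.05² = 0.0361 + 0.0036 + 0.0004 + 0.0004 + 0.0004 + 0.0625 + 0.0004 + 0.1369 + 0.0025 = 0.2432
Σp_2ᵢ² = 0.18² + 0.18² + 0.12² + 0.11² + 0.10² + 0.06² + 0.05² + 0.16² + 0.04² = 0.0324 + 0.0324 + 0.0144 + 0.0121 + 0.0100 + 0.0036 + 0.0025 + 0.0256 + 0.0016 = 0.1346
O = 0.1288 / √(0.2432 × 0.1346) = 0.1288 / 0.180927 = 0.71189

0.712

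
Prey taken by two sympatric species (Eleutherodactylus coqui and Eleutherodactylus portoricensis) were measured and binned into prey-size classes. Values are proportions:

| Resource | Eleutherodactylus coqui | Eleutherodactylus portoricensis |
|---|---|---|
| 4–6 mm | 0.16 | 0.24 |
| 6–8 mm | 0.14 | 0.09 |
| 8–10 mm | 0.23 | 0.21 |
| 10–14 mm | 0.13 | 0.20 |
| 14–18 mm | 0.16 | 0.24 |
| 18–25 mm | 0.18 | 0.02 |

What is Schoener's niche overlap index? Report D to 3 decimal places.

0.770

Σ|p₁ᵢ − p₂ᵢ| = 0.08 + 0.05 + 0.02 + 0.07 + 0.08 + 0.16 = 0.46
D = 1 − ½ × 0.46 = 1 − 0.230 = 0.77000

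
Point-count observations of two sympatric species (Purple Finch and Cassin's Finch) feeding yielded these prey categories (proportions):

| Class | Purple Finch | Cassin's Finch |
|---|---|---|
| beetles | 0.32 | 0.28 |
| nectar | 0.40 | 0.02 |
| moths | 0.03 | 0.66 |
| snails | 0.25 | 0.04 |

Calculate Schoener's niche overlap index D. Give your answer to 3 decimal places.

0.370

Σ|p₁ᵢ − p₂ᵢ| = 0.04 + 0.38 + 0.63 + 0.21 = 1.26
D = 1 − ½ × 1.26 = 1 − 0.630 = 0.37000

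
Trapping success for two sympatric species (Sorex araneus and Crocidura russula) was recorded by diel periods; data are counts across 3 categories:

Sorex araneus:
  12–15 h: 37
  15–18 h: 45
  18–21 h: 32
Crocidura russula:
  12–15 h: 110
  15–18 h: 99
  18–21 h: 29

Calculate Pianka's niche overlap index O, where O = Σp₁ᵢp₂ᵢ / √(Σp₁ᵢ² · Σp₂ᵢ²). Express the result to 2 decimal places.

Proportions for Sorex araneus (n=114): 37/114=0.3246, 45/114=0.3947, 32/114=0.2807
Proportions for Crocidura russula (n=238): 110/238=0.4622, 99/238=0.4160, 29/238=0.1218
Σ p₁ᵢp₂ᵢ = 0.150030 + 0.164195 + 0.034189 = 0.348414
Σp_1ᵢ² = 0.3246² + 0.3947² + 0.2807² = 0.105365 + 0.155788 + 0.078792 = 0.339945
Σp_2ᵢ² = 0.4622² + 0.4160² + 0.1218² = 0.213629 + 0.173056 + 0.014835 = 0.401520
O = 0.348414 / √(0.339945 × 0.401520) = 0.348414 / 0.3694519 = 0.9431

0.94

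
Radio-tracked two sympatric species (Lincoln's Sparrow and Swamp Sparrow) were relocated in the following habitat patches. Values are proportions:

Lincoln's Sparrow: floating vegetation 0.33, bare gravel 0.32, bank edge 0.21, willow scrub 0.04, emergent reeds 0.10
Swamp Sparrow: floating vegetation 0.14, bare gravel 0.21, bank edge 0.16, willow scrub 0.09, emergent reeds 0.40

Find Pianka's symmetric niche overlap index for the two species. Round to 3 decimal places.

Σ p₁ᵢp₂ᵢ = 0.0462 + 0.0672 + 0.0336 + 0.0036 + 0.0400 = 0.1906
Σp_1ᵢ² = 0.33² + 0.32² + 0.21² + 0.04² + 0.10² = 0.1089 + 0.1024 + 0.0441 + 0.0016 + 0.0100 = 0.2670
Σp_2ᵢ² = 0.14² + 0.21² + 0.16² + 0.09² + 0.40² = 0.0196 + 0.0441 + 0.0256 + 0.0081 + 0.1600 = 0.2574
O = 0.1906 / √(0.2670 × 0.2574) = 0.1906 / 0.262156 = 0.72705

0.727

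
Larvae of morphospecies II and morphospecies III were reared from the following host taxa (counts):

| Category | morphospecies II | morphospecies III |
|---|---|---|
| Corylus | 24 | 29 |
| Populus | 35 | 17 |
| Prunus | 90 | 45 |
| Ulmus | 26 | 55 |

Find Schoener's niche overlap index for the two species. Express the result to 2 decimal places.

0.71

Proportions for morphospecies II (n=175): 24/175=0.1371, 35/175=0.2000, 90/175=0.5143, 26/175=0.1486
Proportions for morphospecies III (n=146): 29/146=0.1986, 17/146=0.1164, 45/146=0.3082, 55/146=0.3767
Σ|p₁ᵢ − p₂ᵢ| = 0.0615 + 0.0836 + 0.2061 + 0.2281 = 0.5793
D = 1 − ½ × 0.5793 = 1 − 0.28965 = 0.71035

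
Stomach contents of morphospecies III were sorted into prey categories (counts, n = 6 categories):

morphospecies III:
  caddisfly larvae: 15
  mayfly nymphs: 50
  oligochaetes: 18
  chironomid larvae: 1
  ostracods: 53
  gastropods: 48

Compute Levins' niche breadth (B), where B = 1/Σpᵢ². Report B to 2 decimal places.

4.19

Proportions for morphospecies III (n=185): 15/185=0.0811, 50/185=0.2703, 18/185=0.0973, 1/185=0.0054, 53/185=0.2865, 48/185=0.2595
Σpᵢ² = 0.0811² + 0.2703² + 0.0973² + 0.0054² + 0.2865² + 0.2595² = 0.006577 + 0.073062 + 0.009467 + 0.000029 + 0.082082 + 0.067340 = 0.238557
B = 1 / 0.238557 = 4.1919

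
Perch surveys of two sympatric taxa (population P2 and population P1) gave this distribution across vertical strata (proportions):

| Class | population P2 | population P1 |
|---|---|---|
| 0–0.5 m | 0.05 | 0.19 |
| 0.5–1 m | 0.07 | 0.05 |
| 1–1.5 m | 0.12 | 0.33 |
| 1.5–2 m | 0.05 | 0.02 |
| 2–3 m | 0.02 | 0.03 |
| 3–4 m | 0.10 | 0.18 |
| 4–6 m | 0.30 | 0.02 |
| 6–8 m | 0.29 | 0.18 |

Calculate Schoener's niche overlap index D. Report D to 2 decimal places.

Σ|p₁ᵢ − p₂ᵢ| = 0.14 + 0.02 + 0.21 + 0.03 + 0.01 + 0.08 + 0.28 + 0.11 = 0.88
D = 1 − ½ × 0.88 = 1 − 0.440 = 0.5600

0.56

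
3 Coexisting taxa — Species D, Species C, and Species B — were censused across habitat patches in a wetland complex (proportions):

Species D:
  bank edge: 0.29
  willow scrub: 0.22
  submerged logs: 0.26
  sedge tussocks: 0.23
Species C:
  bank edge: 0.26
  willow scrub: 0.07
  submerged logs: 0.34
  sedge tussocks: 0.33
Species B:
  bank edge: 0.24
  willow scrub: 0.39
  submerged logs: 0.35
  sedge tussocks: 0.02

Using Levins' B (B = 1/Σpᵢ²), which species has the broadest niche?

Species D

Σp_Dᵢ² = 0.29² + 0.22² + 0.26² + 0.23² = 0.0841 + 0.0484 + 0.0676 + 0.0529 = 0.2530
B_D = 1 / 0.2530 = 3.9526
Σp_Cᵢ² = 0.26² + 0.07² + 0.34² + 0.33² = 0.0676 + 0.0049 + 0.1156 + 0.1089 = 0.2970
B_C = 1 / 0.2970 = 3.3670
Σp_Bᵢ² = 0.24² + 0.39² + 0.35² + 0.02² = 0.0576 + 0.1521 + 0.1225 + 0.0004 = 0.3326
B_B = 1 / 0.3326 = 3.0066
Highest B → broadest niche (most generalist): Species D (B = 3.95).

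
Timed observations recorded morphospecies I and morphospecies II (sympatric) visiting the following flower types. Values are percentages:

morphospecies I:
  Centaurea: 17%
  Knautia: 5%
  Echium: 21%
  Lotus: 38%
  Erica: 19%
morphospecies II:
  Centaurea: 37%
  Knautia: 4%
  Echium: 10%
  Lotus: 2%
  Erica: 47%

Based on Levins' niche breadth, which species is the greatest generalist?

morphospecies I

Convert percentages to proportions (divide by 100).
Σp_Iᵢ² = 0.17² + 0.05² + 0.21² + 0.38² + 0.19² = 0.0289 + 0.0025 + 0.0441 + 0.1444 + 0.0361 = 0.2560
B_I = 1 / 0.2560 = 3.9063
Σp_IIᵢ² = 0.37² + 0.04² + 0.10² + 0.02² + 0.47² = 0.1369 + 0.0016 + 0.0100 + 0.0004 + 0.2209 = 0.3698
B_II = 1 / 0.3698 = 2.7042
Highest B → broadest niche (most generalist): morphospecies I (B = 3.91).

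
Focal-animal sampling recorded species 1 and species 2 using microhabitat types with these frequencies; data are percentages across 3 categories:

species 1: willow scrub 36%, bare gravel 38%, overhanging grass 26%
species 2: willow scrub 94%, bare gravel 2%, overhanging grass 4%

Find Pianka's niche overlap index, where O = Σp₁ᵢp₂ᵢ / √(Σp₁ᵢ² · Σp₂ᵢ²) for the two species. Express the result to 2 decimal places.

Convert percentages to proportions (divide by 100).
Σ p₁ᵢp₂ᵢ = 0.3384 + 0.0076 + 0.0104 = 0.3564
Σp_1ᵢ² = 0.36² + 0.38² + 0.26² = 0.1296 + 0.1444 + 0.0676 = 0.3416
Σp_2ᵢ² = 0.94² + 0.02² + 0.04² = 0.8836 + 0.0004 + 0.0016 = 0.8856
O = 0.3564 / √(0.3416 × 0.8856) = 0.3564 / 0.55002 = 0.6480

0.65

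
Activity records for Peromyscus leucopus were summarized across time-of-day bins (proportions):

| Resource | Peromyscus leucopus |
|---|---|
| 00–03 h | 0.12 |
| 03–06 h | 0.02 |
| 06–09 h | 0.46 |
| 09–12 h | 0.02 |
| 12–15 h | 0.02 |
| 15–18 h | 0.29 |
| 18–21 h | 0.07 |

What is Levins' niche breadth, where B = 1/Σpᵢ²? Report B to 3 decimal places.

Σpᵢ² = 0.12² + 0.02² + 0.46² + 0.02² + 0.02² + 0.29² + 0.07² = 0.0144 + 0.0004 + 0.2116 + 0.0004 + 0.0004 + 0.0841 + 0.0049 = 0.3162
B = 1 / 0.3162 = 3.16256

3.163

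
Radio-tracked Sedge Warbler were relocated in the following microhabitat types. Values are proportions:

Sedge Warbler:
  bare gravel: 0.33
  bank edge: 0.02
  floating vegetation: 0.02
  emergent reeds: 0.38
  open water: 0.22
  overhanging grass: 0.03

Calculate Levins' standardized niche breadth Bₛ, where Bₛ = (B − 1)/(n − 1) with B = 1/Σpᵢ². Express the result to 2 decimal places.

0.46

Σpᵢ² = 0.33² + 0.02² + 0.02² + 0.38² + 0.22² + 0.03² = 0.1089 + 0.0004 + 0.0004 + 0.1444 + 0.0484 + 0.0009 = 0.3034
B = 1 / 0.3034 = 3.2960
Bₛ = (B − 1)/(n − 1) = (3.2960 − 1)/(6 − 1) = 2.2960/5 = 0.4592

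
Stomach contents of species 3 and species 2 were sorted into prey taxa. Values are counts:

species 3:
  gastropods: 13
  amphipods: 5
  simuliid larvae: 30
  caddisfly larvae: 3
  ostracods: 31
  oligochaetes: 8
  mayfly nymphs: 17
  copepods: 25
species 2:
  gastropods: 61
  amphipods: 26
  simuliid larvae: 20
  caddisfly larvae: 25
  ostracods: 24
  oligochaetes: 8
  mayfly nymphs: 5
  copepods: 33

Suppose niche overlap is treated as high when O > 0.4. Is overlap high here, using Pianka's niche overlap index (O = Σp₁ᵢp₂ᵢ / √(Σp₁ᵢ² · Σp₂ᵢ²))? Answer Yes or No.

Yes

Proportions for species 3 (n=132): 13/132=0.0985, 5/132=0.0379, 30/132=0.2273, 3/132=0.0227, 31/132=0.2348, 8/132=0.0606, 17/132=0.1288, 25/132=0.1894
Proportions for species 2 (n=202): 61/202=0.3020, 26/202=0.1287, 20/202=0.0990, 25/202=0.1238, 24/202=0.1188, 8/202=0.0396, 5/202=0.0248, 33/202=0.1634
Σ p₁ᵢp₂ᵢ = 0.029747 + 0.004878 + 0.022503 + 0.002810 + 0.027894 + 0.002400 + 0.003194 + 0.030948 = 0.124374
Σp_1ᵢ² = 0.0985² + 0.0379² + 0.2273² + 0.0227² + 0.2348² + 0.0606² + 0.1288² + 0.1894² = 0.009702 + 0.001436 + 0.051665 + 0.000515 + 0.055131 + 0.003672 + 0.016589 + 0.035872 = 0.174582
Σp_2ᵢ² = 0.3020² + 0.1287² + 0.0990² + 0.1238² + 0.1188² + 0.0396² + 0.0248² + 0.1634² = 0.091204 + 0.016564 + 0.009801 + 0.015326 + 0.014113 + 0.001568 + 0.000615 + 0.026700 = 0.175891
O = 0.124374 / √(0.174582 × 0.175891) = 0.124374 / 0.1752353 = 0.7098
O = 0.7098 > 0.4 → Yes.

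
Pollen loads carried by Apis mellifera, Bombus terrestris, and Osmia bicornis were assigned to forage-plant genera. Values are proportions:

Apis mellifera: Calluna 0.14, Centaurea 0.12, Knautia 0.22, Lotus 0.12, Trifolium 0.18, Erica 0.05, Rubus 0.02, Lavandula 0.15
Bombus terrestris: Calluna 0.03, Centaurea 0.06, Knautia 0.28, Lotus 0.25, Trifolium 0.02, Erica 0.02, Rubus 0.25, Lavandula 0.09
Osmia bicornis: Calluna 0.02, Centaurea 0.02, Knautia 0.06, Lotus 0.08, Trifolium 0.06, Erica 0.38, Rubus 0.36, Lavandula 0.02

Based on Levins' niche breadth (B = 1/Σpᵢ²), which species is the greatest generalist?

Apis mellifera

Σp_mellᵢ² = 0.14² + 0.12² + 0.22² + 0.12² + 0.18² + 0.05² + 0.02² + 0.15² = 0.0196 + 0.0144 + 0.0484 + 0.0144 + 0.0324 + 0.0025 + 0.0004 + 0.0225 = 0.1546
B_mell = 1 / 0.1546 = 6.4683
Σp_terrᵢ² = 0.03² + 0.06² + 0.28² + 0.25² + 0.02² + 0.02² + 0.25² + 0.09² = 0.0009 + 0.0036 + 0.0784 + 0.0625 + 0.0004 + 0.0004 + 0.0625 + 0.0081 = 0.2168
B_terr = 1 / 0.2168 = 4.6125
Σp_bicoᵢ² = 0.02² + 0.02² + 0.06² + 0.08² + 0.06² + 0.38² + 0.36² + 0.02² = 0.0004 + 0.0004 + 0.0036 + 0.0064 + 0.0036 + 0.1444 + 0.1296 + 0.0004 = 0.2888
B_bico = 1 / 0.2888 = 3.4626
Highest B → broadest niche (most generalist): Apis mellifera (B = 6.47).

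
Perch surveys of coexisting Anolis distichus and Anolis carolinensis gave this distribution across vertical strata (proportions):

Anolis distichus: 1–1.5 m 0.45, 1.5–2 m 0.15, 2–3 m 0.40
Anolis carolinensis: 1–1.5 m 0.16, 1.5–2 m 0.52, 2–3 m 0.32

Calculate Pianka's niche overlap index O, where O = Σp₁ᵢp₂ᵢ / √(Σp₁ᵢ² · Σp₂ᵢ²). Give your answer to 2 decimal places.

Σ p₁ᵢp₂ᵢ = 0.0720 + 0.0780 + 0.1280 = 0.2780
Σp_1ᵢ² = 0.45² + 0.15² + 0.40² = 0.2025 + 0.0225 + 0.1600 = 0.3850
Σp_2ᵢ² = 0.16² + 0.52² + 0.32² = 0.0256 + 0.2704 + 0.1024 = 0.3984
O = 0.2780 / √(0.3850 × 0.3984) = 0.2780 / 0.39164 = 0.7098

0.71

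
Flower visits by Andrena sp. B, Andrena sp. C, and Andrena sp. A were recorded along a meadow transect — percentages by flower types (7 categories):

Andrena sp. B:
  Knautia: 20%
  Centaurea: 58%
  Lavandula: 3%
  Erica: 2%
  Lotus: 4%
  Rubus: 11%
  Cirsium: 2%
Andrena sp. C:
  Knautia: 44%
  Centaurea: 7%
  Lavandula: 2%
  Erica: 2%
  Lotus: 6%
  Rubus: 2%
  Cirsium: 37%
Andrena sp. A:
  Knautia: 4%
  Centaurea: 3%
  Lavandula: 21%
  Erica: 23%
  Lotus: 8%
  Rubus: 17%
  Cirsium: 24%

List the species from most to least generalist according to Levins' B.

Andrena sp. A > Andrena sp. C > Andrena sp. B

Convert percentages to proportions (divide by 100).
Σp_Bᵢ² = 0.20² + 0.58² + 0.03² + 0.02² + 0.04² + 0.11² + 0.02² = 0.0400 + 0.3364 + 0.0009 + 0.0004 + 0.0016 + 0.0121 + 0.0004 = 0.3918
B_B = 1 / 0.3918 = 2.5523
Σp_Cᵢ² = 0.44² + 0.07² + 0.02² + 0.02² + 0.06² + 0.02² + 0.37² = 0.1936 + 0.0049 + 0.0004 + 0.0004 + 0.0036 + 0.0004 + 0.1369 = 0.3402
B_C = 1 / 0.3402 = 2.9394
Σp_Aᵢ² = 0.04² + 0.03² + 0.21² + 0.23² + 0.08² + 0.17² + 0.24² = 0.0016 + 0.0009 + 0.0441 + 0.0529 + 0.0064 + 0.0289 + 0.0576 = 0.1924
B_A = 1 / 0.1924 = 5.1975
Ranking by B (broadest → narrowest): Andrena sp. A (5.20) > Andrena sp. C (2.94) > Andrena sp. B (2.55)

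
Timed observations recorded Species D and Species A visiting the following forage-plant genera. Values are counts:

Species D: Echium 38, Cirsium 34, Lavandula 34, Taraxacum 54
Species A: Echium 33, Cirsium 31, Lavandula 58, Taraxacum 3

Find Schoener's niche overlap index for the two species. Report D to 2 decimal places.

0.69

Proportions for Species D (n=160): 38/160=0.2375, 34/160=0.2125, 34/160=0.2125, 54/160=0.3375
Proportions for Species A (n=125): 33/125=0.2640, 31/125=0.2480, 58/125=0.4640, 3/125=0.0240
Σ|p₁ᵢ − p₂ᵢ| = 0.0265 + 0.0355 + 0.2515 + 0.3135 = 0.6270
D = 1 − ½ × 0.6270 = 1 − 0.31350 = 0.68650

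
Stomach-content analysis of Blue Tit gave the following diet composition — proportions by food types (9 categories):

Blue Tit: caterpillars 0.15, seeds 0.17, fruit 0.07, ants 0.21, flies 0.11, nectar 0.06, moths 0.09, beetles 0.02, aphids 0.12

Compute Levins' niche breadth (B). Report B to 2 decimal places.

7.19

Σpᵢ² = 0.15² + 0.17² + 0.07² + 0.21² + 0.11² + 0.06² + 0.09² + 0.02² + 0.12² = 0.0225 + 0.0289 + 0.0049 + 0.0441 + 0.0121 + 0.0036 + 0.0081 + 0.0004 + 0.0144 = 0.1390
B = 1 / 0.1390 = 7.1942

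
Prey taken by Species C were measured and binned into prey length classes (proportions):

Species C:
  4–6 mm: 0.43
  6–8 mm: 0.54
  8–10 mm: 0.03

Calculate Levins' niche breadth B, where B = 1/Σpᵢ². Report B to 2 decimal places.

2.09

Σpᵢ² = 0.43² + 0.54² + 0.03² = 0.1849 + 0.2916 + 0.0009 = 0.4774
B = 1 / 0.4774 = 2.0947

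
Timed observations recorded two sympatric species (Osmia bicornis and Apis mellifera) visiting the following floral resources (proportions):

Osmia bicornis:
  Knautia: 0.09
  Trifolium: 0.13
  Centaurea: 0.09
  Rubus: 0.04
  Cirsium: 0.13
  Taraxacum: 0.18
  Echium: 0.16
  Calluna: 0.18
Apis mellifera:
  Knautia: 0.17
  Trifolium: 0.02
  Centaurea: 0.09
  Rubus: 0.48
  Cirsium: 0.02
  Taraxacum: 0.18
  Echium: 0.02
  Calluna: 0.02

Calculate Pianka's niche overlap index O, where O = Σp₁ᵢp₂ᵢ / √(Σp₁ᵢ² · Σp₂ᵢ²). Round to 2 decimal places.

Σ p₁ᵢp₂ᵢ = 0.0153 + 0.0026 + 0.0081 + 0.0192 + 0.0026 + 0.0324 + 0.0032 + 0.0036 = 0.0870
Σp_1ᵢ² = 0.09² + 0.13² + 0.09² + 0.04² + 0.13² + 0.18² + 0.16² + 0.18² = 0.0081 + 0.0169 + 0.0081 + 0.0016 + 0.0169 + 0.0324 + 0.0256 + 0.0324 = 0.1420
Σp_2ᵢ² = 0.17² + 0.02² + 0.09² + 0.48² + 0.02² + 0.18² + 0.02² + 0.02² = 0.0289 + 0.0004 + 0.0081 + 0.2304 + 0.0004 + 0.0324 + 0.0004 + 0.0004 = 0.3014
O = 0.0870 / √(0.1420 × 0.3014) = 0.0870 / 0.20688 = 0.4205

0.42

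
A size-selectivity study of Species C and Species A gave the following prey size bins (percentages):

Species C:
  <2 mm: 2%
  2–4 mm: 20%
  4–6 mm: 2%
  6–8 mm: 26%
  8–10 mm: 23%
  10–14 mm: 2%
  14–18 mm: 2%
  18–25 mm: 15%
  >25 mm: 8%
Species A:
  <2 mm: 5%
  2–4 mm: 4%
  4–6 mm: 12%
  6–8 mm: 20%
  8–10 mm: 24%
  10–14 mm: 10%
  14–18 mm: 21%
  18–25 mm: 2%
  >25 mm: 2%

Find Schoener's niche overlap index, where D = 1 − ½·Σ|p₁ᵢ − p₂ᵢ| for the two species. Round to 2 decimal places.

Convert percentages to proportions (divide by 100).
Σ|p₁ᵢ − p₂ᵢ| = 0.03 + 0.16 + 0.10 + 0.06 + 0.01 + 0.08 + 0.19 + 0.13 + 0.06 = 0.82
D = 1 − ½ × 0.82 = 1 − 0.410 = 0.5900

0.59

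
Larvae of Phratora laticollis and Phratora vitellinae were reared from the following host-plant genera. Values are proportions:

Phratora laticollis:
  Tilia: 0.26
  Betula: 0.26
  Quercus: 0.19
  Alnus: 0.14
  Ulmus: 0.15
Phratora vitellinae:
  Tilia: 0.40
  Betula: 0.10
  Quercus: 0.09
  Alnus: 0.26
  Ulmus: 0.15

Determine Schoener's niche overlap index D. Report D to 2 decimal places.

Σ|p₁ᵢ − p₂ᵢ| = 0.14 + 0.16 + 0.10 + 0.12 + 0.00 = 0.52
D = 1 − ½ × 0.52 = 1 − 0.260 = 0.7400

0.74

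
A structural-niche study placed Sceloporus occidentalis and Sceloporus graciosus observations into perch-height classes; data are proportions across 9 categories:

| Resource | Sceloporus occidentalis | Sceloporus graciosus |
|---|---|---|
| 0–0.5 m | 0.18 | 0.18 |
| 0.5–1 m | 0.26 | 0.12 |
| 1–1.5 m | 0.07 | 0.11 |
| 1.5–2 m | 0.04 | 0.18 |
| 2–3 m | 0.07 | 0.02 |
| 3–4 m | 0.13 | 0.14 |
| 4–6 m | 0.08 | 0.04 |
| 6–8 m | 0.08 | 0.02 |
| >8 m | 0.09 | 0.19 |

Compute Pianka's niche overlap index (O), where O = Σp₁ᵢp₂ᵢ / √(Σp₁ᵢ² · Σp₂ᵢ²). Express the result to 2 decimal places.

0.80

Σ p₁ᵢp₂ᵢ = 0.0324 + 0.0312 + 0.0077 + 0.0072 + 0.0014 + 0.0182 + 0.0032 + 0.0016 + 0.0171 = 0.1200
Σp_1ᵢ² = 0.18² + 0.26² + 0.07² + 0.04² + 0.07² + 0.13² + 0.08² + 0.08² + 0.09² = 0.0324 + 0.0676 + 0.0049 + 0.0016 + 0.0049 + 0.0169 + 0.0064 + 0.0064 + 0.0081 = 0.1492
Σp_2ᵢ² = 0.18² + 0.12² + 0.11² + 0.18² + 0.02² + 0.14² + 0.04² + 0.02² + 0.19² = 0.0324 + 0.0144 + 0.0121 + 0.0324 + 0.0004 + 0.0196 + 0.0016 + 0.0004 + 0.0361 = 0.1494
O = 0.1200 / √(0.1492 × 0.1494) = 0.1200 / 0.14930 = 0.8038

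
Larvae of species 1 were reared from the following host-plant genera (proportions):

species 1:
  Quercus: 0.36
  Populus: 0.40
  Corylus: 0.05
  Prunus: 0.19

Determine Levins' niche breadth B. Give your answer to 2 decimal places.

3.05

Σpᵢ² = 0.36² + 0.40² + 0.05² + 0.19² = 0.1296 + 0.1600 + 0.0025 + 0.0361 = 0.3282
B = 1 / 0.3282 = 3.0469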